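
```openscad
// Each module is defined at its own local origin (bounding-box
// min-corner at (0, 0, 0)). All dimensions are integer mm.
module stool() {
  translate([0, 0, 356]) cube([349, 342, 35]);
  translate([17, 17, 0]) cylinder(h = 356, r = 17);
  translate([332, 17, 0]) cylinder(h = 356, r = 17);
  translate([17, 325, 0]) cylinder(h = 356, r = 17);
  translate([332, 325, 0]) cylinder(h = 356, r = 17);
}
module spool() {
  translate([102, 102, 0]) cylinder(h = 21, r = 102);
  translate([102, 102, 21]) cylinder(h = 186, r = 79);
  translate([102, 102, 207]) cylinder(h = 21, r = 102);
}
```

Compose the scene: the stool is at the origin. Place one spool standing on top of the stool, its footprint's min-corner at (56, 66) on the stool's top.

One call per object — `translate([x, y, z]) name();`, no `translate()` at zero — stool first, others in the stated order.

stool();
translate([56, 66, 391]) spool();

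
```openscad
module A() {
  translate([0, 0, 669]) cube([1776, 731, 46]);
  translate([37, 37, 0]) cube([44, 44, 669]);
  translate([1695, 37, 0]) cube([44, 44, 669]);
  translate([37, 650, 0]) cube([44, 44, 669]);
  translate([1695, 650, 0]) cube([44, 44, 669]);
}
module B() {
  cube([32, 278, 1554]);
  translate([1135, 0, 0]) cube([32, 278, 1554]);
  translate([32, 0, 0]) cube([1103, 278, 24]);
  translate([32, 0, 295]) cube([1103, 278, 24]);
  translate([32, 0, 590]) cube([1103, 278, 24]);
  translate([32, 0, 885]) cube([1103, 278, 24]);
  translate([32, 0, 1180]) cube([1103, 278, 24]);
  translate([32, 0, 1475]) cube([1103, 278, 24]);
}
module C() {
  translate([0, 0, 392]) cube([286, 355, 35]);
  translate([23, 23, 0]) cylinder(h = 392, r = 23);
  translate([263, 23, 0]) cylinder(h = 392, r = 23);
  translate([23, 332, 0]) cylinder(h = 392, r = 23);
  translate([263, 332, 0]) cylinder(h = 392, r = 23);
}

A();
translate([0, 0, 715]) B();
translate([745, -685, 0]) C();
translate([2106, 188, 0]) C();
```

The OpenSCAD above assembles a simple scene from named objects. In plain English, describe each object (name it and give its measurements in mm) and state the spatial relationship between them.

A is a table: top 1776 mm (x) × 731 mm (y), 46 mm thick, upper face at z = 715 mm, on four 44×44 mm square legs, each inset 37 mm from the nearest pair of top edges, running from z = 0 to the bottom of the top.

B is a bookshelf 1167 mm wide overall, 278 mm deep and 1554 mm tall. The two sides are 32 mm thick vertical panels. 6 horizontal shelves of 24 mm thickness span between the inner faces of the sides; the lowest shelf sits on the floor and shelves are stacked with a clear vertical gap of 271 mm between each pair.

C is a simple wooden stool: a rectangular seat 286 mm (x) by 355 mm (y), 35 mm thick, top face at z = 427 mm, on four round legs, each 46 mm in diameter. The legs rest on z = 0, each leg's axis is inset half a diameter from the nearest pair of seat edges (so the leg's bounding box is flush with the corner).

The bookshelf is on top of the table. Two stools sit around the table at the −y, +x sides.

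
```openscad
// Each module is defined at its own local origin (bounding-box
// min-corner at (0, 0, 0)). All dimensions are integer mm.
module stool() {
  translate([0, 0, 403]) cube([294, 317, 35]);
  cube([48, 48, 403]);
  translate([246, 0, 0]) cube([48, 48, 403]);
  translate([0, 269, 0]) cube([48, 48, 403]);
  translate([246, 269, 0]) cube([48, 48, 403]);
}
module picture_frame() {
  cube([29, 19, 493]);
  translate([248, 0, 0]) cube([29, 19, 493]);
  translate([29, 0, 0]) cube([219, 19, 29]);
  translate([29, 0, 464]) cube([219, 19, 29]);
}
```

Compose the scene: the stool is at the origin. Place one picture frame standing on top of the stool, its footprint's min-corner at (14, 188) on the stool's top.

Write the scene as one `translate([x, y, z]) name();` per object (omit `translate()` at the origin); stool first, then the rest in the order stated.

stool();
translate([14, 188, 438]) picture_frame();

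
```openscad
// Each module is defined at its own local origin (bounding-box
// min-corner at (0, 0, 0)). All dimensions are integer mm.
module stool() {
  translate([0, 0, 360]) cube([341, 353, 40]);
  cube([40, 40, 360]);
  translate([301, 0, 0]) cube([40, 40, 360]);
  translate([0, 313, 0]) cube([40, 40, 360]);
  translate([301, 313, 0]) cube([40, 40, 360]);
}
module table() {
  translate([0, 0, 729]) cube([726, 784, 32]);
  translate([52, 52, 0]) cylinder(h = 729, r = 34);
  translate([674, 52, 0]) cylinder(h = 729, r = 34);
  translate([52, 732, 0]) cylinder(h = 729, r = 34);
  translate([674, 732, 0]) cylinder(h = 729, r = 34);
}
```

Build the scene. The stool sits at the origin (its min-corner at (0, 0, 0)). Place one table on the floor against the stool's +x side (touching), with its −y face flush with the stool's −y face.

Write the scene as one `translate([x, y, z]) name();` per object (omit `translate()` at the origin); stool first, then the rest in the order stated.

stool();
translate([341, 0, 0]) table();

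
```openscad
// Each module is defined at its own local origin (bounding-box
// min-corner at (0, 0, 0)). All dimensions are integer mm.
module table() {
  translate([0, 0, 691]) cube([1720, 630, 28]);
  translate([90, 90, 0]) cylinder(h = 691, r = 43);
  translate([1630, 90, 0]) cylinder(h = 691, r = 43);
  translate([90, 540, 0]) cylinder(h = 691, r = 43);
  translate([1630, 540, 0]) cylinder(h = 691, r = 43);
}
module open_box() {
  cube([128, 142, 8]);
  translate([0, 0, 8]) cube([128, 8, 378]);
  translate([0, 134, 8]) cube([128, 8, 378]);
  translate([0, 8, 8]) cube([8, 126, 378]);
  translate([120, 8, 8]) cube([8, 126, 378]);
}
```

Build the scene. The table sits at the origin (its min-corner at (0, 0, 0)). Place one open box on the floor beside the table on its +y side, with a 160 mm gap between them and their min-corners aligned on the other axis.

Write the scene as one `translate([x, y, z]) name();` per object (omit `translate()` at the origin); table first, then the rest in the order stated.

table();
translate([0, 790, 0]) open_box();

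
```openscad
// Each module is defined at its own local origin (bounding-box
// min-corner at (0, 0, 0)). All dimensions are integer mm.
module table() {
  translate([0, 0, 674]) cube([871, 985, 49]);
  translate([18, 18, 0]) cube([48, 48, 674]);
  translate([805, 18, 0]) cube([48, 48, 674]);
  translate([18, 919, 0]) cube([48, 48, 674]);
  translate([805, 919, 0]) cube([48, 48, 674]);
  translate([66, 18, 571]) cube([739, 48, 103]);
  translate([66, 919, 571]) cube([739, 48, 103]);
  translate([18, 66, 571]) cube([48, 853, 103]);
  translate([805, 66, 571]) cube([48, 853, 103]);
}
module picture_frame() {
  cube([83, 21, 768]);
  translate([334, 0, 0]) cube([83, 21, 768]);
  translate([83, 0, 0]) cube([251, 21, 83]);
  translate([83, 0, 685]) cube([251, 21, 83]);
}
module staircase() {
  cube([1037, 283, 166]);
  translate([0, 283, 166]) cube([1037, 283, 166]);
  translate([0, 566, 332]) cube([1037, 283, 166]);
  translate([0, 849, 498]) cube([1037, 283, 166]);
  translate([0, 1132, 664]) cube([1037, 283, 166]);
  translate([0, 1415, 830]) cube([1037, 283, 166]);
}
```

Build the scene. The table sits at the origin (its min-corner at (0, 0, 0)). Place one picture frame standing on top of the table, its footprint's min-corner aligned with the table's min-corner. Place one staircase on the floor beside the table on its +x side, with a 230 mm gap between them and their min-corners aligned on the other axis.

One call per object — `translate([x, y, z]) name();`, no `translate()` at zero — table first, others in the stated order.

table();
translate([0, 0, 723]) picture_frame();
translate([1101, 0, 0]) staircase();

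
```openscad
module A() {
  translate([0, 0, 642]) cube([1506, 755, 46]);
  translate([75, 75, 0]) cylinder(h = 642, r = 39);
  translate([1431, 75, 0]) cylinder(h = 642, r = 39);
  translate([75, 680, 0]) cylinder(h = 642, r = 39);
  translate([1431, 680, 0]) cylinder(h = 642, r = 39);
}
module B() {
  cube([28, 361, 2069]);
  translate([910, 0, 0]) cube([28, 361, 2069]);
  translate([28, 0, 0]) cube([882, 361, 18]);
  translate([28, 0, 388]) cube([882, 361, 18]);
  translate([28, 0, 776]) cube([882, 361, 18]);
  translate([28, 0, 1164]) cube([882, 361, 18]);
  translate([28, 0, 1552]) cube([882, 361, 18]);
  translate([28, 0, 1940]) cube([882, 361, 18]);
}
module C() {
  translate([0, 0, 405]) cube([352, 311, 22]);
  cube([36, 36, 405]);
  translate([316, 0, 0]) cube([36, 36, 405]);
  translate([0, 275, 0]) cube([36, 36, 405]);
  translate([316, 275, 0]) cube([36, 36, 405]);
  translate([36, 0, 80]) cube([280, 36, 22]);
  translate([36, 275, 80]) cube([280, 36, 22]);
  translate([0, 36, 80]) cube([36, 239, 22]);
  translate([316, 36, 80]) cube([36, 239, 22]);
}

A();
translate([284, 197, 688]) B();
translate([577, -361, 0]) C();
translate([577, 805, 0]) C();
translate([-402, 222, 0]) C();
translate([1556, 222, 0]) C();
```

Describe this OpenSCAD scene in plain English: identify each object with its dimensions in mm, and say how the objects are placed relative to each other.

A is a rectangular dining table. The top is 1506×755×46 mm with its upper surface at z = 688 mm. It stands on four round legs of 78 mm diameter, each leg's bounding box inset 36 mm from the nearest pair of top edges, running from the floor to the underside of the top.

B is a bookshelf 938 mm wide overall, 361 mm deep and 2069 mm tall. The two sides are 28 mm thick vertical panels. 6 horizontal shelves of 18 mm thickness span between the inner faces of the sides; the lowest shelf sits on the floor and shelves are stacked with a clear vertical gap of 370 mm between each pair.

C is a four-legged stool. The seat is a 352×311×22 mm slab whose top surface is at z = 427 mm; four square legs, each 36×36 mm in cross-section, run from the floor (z = 0) to the underside of the seat, each flush with a corner of the seat. Four stretchers, 36 mm wide and 22 mm tall, connect adjacent legs with their undersides at z = 80 mm, each running between the inner faces of the legs it joins and aligned with the legs' outer faces on the other axis.

The bookshelf is on top of the table, centred. Four stools sit around the table at the −y, +y, −x, +x sides.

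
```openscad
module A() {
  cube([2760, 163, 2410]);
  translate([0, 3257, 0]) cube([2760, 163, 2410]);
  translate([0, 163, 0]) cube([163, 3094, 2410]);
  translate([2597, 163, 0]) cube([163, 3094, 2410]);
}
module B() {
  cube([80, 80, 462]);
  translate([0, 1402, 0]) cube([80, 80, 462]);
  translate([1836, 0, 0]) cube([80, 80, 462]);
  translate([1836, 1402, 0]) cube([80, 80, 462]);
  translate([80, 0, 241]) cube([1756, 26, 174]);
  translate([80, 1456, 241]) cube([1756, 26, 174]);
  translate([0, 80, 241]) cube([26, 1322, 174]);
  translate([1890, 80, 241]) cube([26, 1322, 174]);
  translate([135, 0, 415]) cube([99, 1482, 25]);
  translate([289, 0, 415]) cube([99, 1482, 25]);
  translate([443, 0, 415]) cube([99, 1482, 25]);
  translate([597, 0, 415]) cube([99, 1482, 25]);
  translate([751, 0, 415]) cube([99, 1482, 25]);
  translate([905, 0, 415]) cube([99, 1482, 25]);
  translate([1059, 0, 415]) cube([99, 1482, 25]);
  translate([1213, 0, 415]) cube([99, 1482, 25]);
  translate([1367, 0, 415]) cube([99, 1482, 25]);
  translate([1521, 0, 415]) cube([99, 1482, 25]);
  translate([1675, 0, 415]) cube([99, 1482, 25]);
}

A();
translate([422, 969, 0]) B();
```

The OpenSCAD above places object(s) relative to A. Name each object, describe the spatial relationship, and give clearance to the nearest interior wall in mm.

Clearances: x = 259, y = 806; minimum 259 mm.

A is a house frame. B is a bed frame. The bed frame sits inside the house frame, centred. The clearance to the nearest interior wall is 259 mm.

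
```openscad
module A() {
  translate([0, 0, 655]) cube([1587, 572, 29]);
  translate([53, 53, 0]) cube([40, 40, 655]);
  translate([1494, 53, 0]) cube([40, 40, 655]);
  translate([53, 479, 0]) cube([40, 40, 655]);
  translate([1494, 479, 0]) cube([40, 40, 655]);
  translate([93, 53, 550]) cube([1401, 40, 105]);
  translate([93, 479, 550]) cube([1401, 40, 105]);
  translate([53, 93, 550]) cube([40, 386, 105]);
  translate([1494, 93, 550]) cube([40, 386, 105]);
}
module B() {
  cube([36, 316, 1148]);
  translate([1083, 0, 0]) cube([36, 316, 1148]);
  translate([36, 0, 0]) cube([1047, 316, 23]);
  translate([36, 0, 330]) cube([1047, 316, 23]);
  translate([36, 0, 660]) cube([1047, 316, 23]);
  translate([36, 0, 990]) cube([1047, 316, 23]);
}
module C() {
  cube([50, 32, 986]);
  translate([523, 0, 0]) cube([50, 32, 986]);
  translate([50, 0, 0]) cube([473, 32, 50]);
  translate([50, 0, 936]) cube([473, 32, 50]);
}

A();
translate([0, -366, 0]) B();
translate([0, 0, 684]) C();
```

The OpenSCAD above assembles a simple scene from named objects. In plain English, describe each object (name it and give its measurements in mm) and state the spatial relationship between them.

A is a table: top 1587 mm (x) × 572 mm (y), 29 mm thick, upper face at z = 684 mm, on four 40×40 mm square legs, each inset 53 mm from the nearest pair of top edges, running from z = 0 to the bottom of the top. Four apron rails, 40 mm thick and 105 mm tall, run between adjacent legs with their top edges flush with the underside of the top and their outer faces flush with the legs' outer faces.

B is an open bookshelf. Two side panels, each 36 mm thick, 316 mm deep and 1148 mm tall, stand 1119 mm apart (outside-to-outside). Between them sit 4 shelves, each 23 mm thick and 316 mm deep, spanning the full gap between the sides. The bottom shelf rests on the floor (its underside at z = 0) and the clear gap between one shelf's top and the next shelf's underside is 307 mm.

C is a rectangular picture frame lying in the x–z plane (depth along y). The opening is 473 mm wide (x) by 886 mm tall (z), surrounded by a border 50 mm wide on all four sides. The frame is 32 mm deep and is made of two full-height vertical stiles with two horizontal rails fitted between them.

The bookshelf is on the floor beside the table on its −y side. The picture frame is on top of the table.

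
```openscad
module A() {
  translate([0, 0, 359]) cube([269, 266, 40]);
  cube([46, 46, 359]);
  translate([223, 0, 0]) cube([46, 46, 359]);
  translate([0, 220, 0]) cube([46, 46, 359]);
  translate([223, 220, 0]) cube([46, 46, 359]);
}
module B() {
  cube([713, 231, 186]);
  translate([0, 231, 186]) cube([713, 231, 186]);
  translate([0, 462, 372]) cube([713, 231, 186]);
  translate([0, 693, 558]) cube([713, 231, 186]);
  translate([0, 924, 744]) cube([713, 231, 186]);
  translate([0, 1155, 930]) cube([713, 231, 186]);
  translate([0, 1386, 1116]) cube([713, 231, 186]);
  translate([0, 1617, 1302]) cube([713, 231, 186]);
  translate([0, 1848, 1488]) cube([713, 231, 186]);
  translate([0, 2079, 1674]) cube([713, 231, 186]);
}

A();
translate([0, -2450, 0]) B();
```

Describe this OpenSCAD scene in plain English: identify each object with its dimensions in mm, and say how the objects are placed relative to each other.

A is a simple wooden stool: a rectangular seat 269 mm (x) by 266 mm (y), 40 mm thick, top face at z = 399 mm, on four square legs, each 46×46 mm in cross-section. The legs rest on z = 0, each flush with a corner of the seat.

B is a run of 10 identical solid stair steps. Each tread is 713×231 mm and each step block is 186 mm high. Step 1 rests on the floor; step k is offset from step 1 by (k−1)×231 mm in y and (k−1)×186 mm in z.

The staircase is on the floor beside the stool on its −y side.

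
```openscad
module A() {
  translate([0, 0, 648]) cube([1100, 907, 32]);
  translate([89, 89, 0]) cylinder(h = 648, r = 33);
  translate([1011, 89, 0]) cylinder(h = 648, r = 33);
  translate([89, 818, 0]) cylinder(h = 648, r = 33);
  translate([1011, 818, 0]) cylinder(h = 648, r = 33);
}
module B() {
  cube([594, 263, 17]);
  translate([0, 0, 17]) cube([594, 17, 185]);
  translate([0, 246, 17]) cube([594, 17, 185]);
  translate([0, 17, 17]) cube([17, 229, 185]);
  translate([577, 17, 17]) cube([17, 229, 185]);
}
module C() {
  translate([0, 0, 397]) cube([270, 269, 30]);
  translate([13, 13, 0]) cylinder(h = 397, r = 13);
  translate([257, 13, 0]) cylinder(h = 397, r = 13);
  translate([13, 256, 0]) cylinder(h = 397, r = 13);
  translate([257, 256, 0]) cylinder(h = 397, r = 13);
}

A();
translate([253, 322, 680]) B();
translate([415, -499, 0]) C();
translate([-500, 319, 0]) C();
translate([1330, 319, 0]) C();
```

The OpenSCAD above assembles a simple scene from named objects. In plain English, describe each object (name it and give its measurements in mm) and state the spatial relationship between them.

A is a rectangular dining table. The top is 1100×907×32 mm with its upper surface at z = 680 mm. It stands on four round legs of 66 mm diameter, each leg's bounding box inset 56 mm from the nearest pair of top edges, running from the floor to the underside of the top.

B is an open-topped rectangular box: outside dimensions 594×263×202 mm, with a uniform wall and base thickness of 17 mm. The base is a full 594×263 slab on the floor; four walls sit on top of the base. The front and back walls (the −y and +y sides) span the full width; the two side walls fit between them.

C is a simple wooden stool: a rectangular seat 270 mm (x) by 269 mm (y), 30 mm thick, top face at z = 427 mm, on four round legs, each 26 mm in diameter. The legs rest on z = 0, each leg's axis is inset half a diameter from the nearest pair of seat edges (so the leg's bounding box is flush with the corner).

The open box is on top of the table, centred. Three stools sit around the table at the −y, −x, +x sides.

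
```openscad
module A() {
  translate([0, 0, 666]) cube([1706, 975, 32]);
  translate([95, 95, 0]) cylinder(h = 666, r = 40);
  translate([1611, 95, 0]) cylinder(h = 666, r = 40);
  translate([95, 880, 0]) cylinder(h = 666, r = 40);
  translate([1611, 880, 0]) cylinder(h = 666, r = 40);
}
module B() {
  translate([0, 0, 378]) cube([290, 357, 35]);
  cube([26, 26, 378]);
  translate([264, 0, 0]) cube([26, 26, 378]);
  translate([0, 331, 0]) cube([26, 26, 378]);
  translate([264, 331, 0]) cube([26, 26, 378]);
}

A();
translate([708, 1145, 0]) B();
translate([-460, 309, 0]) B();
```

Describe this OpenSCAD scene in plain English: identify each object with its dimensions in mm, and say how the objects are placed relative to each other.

A is a table: top 1706 mm (x) × 975 mm (y), 32 mm thick, upper face at z = 698 mm, on four round legs of 80 mm diameter, each leg's bounding box inset 55 mm from the nearest pair of top edges, running from z = 0 to the bottom of the top.

B is a simple wooden stool: a rectangular seat 290 mm (x) by 357 mm (y), 35 mm thick, top face at z = 413 mm, on four square legs, each 26×26 mm in cross-section. The legs rest on z = 0, each flush with a corner of the seat.

Two stools sit around the table at the +y, −x sides.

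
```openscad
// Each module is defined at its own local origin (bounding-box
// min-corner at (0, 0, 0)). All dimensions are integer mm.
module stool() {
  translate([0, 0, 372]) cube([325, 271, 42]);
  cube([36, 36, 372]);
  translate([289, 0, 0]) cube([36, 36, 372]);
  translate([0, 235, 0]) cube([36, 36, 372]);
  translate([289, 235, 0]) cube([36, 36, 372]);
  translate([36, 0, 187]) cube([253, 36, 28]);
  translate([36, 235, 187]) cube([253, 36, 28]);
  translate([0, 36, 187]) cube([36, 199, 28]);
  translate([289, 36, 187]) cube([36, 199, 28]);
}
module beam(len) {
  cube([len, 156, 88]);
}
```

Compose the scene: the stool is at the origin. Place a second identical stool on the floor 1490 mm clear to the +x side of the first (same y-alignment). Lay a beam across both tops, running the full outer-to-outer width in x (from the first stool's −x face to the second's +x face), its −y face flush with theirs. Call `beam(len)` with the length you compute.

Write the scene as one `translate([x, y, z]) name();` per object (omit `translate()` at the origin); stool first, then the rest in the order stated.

stool();
translate([1815, 0, 0]) stool();
translate([0, 0, 414]) beam(2140);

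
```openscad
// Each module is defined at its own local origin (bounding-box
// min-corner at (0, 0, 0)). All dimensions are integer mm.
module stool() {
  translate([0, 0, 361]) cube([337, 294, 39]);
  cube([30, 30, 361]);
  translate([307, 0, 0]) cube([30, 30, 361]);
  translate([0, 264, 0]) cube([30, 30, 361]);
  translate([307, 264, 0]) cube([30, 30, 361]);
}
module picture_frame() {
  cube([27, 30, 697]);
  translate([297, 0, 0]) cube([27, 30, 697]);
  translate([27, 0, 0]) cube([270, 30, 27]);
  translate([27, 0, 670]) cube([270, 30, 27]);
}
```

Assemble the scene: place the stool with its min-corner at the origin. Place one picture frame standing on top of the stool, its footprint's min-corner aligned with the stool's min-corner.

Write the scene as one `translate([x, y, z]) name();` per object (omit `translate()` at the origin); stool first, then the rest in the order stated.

stool();
translate([0, 0, 400]) picture_frame();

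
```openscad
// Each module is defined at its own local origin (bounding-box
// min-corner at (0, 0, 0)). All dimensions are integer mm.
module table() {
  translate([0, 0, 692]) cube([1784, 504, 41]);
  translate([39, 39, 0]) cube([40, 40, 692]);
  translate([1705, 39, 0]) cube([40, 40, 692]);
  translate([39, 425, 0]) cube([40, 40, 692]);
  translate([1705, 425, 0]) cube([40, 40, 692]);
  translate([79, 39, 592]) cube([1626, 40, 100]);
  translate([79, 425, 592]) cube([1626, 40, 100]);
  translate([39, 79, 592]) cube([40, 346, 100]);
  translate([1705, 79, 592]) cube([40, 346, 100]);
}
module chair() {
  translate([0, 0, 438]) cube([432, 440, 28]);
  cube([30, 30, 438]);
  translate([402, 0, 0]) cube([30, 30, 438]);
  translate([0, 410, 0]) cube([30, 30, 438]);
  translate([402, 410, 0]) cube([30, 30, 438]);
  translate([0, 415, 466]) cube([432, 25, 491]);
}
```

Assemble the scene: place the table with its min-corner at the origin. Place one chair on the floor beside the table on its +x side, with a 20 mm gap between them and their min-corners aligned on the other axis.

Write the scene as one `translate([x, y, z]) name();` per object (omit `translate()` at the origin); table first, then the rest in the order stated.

table();
translate([1804, 0, 0]) chair();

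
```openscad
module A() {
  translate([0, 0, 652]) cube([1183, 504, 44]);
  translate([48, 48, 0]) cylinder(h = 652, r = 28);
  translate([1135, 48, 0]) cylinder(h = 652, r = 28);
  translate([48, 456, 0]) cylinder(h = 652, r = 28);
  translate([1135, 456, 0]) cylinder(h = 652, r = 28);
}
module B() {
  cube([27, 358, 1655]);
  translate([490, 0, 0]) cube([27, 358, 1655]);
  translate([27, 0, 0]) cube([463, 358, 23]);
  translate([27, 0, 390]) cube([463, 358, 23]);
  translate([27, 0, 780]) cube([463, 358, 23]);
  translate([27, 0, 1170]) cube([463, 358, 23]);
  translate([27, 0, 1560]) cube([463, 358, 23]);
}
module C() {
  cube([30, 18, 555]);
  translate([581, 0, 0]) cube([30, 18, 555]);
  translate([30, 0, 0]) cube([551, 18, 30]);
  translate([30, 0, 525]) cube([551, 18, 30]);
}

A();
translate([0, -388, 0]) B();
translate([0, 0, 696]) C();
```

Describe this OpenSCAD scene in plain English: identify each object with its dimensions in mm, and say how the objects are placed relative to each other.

A is a table with a 1183×504 mm rectangular top, 44 mm thick, top surface at z = 696 mm, supported by four round legs of 56 mm diameter, each leg's bounding box inset 20 mm from the nearest pair of top edges, running from the floor.

B is an open bookshelf. Two side panels, each 27 mm thick, 358 mm deep and 1655 mm tall, stand 517 mm apart (outside-to-outside). Between them sit 5 shelves, each 23 mm thick and 358 mm deep, spanning the full gap between the sides. The bottom shelf rests on the floor (its underside at z = 0) and the clear gap between one shelf's top and the next shelf's underside is 367 mm.

C is a rectangular picture frame lying in the x–z plane (depth along y). The opening is 551 mm wide (x) by 495 mm tall (z), surrounded by a border 30 mm wide on all four sides. The frame is 18 mm deep and is made of two full-height vertical stiles with two horizontal rails fitted between them.

The bookshelf is on the floor beside the table on its −y side. The picture frame is on top of the table.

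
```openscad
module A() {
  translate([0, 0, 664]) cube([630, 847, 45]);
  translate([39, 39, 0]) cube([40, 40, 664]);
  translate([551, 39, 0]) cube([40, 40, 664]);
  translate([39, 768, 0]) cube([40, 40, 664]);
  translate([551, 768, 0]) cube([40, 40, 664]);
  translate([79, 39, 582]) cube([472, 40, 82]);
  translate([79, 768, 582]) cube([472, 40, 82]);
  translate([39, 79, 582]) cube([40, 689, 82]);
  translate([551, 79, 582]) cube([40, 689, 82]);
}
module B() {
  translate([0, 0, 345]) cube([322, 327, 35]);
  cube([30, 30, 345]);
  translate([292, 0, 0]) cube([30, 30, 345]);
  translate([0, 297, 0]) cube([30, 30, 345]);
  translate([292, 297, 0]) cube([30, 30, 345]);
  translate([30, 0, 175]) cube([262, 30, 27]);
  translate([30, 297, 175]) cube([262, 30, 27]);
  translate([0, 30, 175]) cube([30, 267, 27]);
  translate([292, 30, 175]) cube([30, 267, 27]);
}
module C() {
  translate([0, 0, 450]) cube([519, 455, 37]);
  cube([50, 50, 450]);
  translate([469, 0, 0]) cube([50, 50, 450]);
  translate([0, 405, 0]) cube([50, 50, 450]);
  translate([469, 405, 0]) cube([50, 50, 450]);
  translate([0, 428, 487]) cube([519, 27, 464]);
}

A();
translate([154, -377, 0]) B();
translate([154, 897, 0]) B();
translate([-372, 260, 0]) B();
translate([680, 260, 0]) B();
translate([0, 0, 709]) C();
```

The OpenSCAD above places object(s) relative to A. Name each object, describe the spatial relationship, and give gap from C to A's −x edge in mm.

The chair's min-x is at 0; the table's min-x is 0; gap = 0 mm.

A is a table. B is a stool. C is a chair. Four stools sit around the table at the −y, +y, −x, +x sides. The chair is on top of the table. The gap from the chair to the table's −x edge is 0 mm.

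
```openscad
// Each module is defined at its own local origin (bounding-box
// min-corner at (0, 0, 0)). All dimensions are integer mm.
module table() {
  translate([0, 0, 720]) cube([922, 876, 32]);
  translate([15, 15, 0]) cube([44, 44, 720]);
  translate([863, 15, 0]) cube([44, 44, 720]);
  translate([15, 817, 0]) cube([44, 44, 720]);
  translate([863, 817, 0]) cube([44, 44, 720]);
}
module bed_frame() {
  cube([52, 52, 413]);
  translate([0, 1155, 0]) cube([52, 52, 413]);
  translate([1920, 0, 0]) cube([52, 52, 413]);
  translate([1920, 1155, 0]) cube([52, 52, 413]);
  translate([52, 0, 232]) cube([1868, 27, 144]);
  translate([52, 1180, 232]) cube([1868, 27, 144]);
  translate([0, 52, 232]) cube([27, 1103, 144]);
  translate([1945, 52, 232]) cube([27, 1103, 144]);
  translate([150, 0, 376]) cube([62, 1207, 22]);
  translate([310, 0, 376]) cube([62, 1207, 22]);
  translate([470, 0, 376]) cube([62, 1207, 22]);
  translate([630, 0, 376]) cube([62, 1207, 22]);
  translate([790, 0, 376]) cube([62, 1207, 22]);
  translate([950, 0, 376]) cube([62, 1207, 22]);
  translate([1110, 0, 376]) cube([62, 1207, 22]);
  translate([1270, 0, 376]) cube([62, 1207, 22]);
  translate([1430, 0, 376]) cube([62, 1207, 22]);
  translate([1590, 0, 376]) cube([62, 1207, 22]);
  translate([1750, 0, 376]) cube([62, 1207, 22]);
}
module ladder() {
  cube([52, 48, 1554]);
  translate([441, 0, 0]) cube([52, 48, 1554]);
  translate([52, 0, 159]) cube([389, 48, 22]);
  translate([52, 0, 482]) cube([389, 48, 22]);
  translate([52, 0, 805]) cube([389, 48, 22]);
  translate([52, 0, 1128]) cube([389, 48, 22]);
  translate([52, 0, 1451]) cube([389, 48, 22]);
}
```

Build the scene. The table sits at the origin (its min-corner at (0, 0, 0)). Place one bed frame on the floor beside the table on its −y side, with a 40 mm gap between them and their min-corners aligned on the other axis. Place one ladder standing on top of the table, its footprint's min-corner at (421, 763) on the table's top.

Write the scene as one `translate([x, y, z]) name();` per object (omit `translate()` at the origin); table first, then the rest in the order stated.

table();
translate([0, -1247, 0]) bed_frame();
translate([421, 763, 752]) ladder();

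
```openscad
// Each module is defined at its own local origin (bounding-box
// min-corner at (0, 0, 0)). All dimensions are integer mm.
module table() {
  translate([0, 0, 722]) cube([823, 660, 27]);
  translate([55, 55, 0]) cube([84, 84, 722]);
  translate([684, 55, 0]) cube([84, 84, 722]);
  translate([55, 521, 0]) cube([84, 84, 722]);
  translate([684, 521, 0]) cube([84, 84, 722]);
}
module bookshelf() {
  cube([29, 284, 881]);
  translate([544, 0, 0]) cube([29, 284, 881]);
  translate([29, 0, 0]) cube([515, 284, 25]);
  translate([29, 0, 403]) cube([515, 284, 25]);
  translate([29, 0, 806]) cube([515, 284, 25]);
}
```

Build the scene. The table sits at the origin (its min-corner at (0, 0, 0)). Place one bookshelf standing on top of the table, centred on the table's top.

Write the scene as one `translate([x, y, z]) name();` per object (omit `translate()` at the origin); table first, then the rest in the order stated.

table();
translate([125, 188, 749]) bookshelf();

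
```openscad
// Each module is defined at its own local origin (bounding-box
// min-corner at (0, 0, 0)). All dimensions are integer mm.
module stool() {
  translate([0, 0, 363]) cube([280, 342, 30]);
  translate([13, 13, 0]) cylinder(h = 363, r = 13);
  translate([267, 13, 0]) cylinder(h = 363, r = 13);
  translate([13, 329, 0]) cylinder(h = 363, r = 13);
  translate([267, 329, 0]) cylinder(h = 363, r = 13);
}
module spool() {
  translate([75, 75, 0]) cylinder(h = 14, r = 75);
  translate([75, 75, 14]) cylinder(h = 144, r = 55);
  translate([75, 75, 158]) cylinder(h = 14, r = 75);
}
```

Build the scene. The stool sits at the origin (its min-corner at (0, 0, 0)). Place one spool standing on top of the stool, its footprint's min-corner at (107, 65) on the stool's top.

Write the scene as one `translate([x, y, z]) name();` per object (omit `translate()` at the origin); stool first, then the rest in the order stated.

stool();
translate([107, 65, 393]) spool();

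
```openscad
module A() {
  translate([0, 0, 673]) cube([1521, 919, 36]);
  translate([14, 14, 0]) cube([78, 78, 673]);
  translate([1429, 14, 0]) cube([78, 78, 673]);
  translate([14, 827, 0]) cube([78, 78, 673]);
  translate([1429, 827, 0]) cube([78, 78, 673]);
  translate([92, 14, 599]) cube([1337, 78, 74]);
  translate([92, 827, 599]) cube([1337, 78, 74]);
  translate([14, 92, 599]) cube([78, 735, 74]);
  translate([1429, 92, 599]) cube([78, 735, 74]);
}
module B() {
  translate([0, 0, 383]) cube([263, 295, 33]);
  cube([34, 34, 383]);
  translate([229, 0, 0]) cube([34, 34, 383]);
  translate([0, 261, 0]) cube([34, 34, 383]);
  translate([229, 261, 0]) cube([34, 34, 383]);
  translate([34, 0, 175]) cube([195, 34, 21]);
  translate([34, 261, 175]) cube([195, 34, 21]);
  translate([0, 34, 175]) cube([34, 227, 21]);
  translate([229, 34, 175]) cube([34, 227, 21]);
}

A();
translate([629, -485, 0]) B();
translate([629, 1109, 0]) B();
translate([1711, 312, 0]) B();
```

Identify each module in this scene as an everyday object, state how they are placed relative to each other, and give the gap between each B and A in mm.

Each stool's nearest face is 190 mm from the table's bounding box.

A is a table. B is a stool. Three stools sit around the table at the −y, +y, +x sides. The gap between each stool and the table is 190 mm.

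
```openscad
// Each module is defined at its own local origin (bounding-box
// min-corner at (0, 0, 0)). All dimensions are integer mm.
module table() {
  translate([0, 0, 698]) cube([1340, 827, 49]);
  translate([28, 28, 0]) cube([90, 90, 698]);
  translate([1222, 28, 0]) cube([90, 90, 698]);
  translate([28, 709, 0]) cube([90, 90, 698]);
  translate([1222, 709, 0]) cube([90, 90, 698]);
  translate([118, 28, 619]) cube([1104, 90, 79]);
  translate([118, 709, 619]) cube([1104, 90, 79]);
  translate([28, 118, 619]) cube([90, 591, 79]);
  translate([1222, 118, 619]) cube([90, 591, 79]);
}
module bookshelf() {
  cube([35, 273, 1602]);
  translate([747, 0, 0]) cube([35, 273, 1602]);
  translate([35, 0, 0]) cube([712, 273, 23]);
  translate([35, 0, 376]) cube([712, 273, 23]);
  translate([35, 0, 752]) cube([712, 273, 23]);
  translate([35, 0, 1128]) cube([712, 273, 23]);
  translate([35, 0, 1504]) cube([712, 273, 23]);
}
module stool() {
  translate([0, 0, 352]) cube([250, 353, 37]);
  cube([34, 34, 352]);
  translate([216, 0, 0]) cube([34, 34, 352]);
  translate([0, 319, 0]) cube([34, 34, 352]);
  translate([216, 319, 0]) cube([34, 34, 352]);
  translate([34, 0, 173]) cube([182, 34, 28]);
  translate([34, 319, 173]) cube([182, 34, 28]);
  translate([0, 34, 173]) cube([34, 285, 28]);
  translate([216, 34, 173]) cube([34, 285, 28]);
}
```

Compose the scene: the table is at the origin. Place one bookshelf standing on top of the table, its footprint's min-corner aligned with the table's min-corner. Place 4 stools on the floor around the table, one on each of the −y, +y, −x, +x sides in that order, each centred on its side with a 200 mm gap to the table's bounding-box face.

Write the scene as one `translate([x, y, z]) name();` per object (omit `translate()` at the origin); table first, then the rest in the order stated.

table();
translate([0, 0, 747]) bookshelf();
translate([545, -553, 0]) stool();
translate([545, 1027, 0]) stool();
translate([-450, 237, 0]) stool();
translate([1540, 237, 0]) stool();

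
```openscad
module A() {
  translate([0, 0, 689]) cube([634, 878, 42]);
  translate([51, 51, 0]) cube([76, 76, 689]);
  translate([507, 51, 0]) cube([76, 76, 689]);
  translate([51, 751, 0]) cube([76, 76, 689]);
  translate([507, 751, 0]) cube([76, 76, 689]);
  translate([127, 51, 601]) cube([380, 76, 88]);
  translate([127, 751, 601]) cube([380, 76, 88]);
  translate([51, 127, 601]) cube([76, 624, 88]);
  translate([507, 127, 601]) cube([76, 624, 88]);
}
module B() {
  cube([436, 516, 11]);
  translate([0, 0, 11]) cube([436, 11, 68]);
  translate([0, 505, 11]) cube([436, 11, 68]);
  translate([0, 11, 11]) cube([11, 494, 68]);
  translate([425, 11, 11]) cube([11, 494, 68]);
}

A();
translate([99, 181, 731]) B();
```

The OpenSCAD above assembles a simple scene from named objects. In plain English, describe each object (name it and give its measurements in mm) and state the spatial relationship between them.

A is a table: top 634 mm (x) × 878 mm (y), 42 mm thick, upper face at z = 731 mm, on four 76×76 mm square legs, each inset 51 mm from the nearest pair of top edges, running from z = 0 to the bottom of the top. Four apron rails, 76 mm thick and 88 mm tall, run between adjacent legs with their top edges flush with the underside of the top and their outer faces flush with the legs' outer faces.

B is an open-topped rectangular box: outside dimensions 436×516×79 mm, with a uniform wall and base thickness of 11 mm. The base is a full 436×516 slab on the floor; four walls sit on top of the base. The front and back walls (the −y and +y sides) span the full width; the two side walls fit between them.

The open box is on top of the table, centred.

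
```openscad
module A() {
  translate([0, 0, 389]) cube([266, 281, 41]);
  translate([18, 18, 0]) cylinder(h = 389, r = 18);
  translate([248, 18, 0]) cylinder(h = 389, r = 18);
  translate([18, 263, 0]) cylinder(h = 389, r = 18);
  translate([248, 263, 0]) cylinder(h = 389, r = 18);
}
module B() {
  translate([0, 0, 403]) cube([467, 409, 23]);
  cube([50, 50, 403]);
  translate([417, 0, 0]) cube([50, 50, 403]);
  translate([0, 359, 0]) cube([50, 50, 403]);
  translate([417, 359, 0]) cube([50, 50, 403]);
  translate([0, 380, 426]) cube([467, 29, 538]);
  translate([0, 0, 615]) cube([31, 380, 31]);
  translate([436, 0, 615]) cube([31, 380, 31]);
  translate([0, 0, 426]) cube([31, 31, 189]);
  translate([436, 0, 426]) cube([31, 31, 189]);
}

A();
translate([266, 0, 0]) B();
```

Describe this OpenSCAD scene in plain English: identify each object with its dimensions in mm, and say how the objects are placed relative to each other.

A is a four-legged stool. The seat is a 266×281×41 mm slab whose top surface is at z = 430 mm; four round legs, each 36 mm in diameter, run from the floor (z = 0) to the underside of the seat, each leg's axis is inset half a diameter from the nearest pair of seat edges (so the leg's bounding box is flush with the corner).

B is a chair: 467×409 mm seat, 23 mm thick, top at z = 426 mm, on four 50 mm square corner legs flush with the seat edges. A 29 mm thick backrest slab spans the full seat width, extending 538 mm above the seat top, its back face flush with the seat's +y edge. Two armrests of 31×31 mm section run along each side from the seat's front edge to the front of the backrest, top faces 220 mm above the seat top and outer faces flush with the seat's x-edges; a 31×31 mm post under the front of each armrest stands on the seat at the front corner.

The chair is against the stool's +x side, with their −y faces flush.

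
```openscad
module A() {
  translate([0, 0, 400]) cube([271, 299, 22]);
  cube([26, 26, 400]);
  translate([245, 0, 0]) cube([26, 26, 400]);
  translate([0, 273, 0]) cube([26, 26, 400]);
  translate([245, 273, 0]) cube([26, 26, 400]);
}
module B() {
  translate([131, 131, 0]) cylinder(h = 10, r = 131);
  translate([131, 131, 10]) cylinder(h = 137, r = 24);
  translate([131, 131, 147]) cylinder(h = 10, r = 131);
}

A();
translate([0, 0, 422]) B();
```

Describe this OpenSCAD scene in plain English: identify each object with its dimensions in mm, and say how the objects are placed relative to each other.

A is a simple wooden stool: a rectangular seat 271 mm (x) by 299 mm (y), 22 mm thick, top face at z = 422 mm, on four square legs, each 26×26 mm in cross-section. The legs rest on z = 0, each flush with a corner of the seat.

B is a spool: two coaxial disc flanges of radius 131 mm and thickness 10 mm, joined by a core cylinder of radius 24 mm and height 137 mm. The lower flange rests on z = 0 and the three cylinders share a vertical axis.

The spool is on top of the stool.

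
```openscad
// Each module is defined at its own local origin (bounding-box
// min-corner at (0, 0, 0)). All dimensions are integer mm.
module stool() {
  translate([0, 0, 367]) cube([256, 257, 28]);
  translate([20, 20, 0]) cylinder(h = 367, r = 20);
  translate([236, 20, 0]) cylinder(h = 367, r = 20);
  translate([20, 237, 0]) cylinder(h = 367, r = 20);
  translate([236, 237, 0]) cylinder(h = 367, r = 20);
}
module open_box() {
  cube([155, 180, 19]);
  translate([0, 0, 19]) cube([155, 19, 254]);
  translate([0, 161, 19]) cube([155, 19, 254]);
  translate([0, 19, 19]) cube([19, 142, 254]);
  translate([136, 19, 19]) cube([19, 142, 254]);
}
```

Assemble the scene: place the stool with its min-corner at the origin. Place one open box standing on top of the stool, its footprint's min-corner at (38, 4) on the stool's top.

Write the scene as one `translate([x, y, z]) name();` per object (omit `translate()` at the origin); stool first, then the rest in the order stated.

stool();
translate([38, 4, 395]) open_box();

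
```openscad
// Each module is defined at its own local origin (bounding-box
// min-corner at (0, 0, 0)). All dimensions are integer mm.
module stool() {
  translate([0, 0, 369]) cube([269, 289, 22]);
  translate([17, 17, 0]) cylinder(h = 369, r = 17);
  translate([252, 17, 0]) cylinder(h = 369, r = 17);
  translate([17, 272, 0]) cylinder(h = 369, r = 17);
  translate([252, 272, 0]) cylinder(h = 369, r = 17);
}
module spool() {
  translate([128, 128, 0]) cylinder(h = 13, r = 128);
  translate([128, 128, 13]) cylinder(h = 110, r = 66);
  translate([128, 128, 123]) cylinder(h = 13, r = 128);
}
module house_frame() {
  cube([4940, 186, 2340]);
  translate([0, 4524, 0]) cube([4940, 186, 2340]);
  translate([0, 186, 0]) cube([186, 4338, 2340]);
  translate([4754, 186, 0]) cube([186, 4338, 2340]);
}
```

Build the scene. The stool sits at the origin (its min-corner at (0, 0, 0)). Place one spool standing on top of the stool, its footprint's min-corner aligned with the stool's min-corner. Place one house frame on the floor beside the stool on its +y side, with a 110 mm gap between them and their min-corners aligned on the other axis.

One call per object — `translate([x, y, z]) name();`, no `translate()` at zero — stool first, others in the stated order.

stool();
translate([0, 0, 391]) spool();
translate([0, 399, 0]) house_frame();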